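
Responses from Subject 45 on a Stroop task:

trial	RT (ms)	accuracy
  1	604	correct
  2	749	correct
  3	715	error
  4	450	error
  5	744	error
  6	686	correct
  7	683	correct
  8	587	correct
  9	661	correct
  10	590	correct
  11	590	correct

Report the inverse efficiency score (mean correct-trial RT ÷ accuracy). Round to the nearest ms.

Correct trials (n=8): 604, 749, 686, 683, 587, 661, 590, 590
Mean correct RT = 5150/8 = 643.7500 ms
Proportion correct = 8/11
IES = 643.7500 / (8/11) = 885.156 ms

885 ms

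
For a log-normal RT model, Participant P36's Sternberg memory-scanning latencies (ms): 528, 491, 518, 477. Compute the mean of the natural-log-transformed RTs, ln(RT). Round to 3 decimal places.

ln(RT): 6.2691, 6.1964, 6.2500, 6.1675
Σ ln(RT) = 24.8830
Mean = 24.8830/4 = 6.22076

6.221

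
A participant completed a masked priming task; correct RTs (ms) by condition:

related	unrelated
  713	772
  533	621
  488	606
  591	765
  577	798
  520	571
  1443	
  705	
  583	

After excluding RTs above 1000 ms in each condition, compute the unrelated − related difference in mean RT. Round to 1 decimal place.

related: exclude 1443
M(related) = 4710/8 = 588.750
M(unrelated) = 4133/6 = 688.833
Difference = 688.833 − 588.750 = 100.083 ms

100.1 ms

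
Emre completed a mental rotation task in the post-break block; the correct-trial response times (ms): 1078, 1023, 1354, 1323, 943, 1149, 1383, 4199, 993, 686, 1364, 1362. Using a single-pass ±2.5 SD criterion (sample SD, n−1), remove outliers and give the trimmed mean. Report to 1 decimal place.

1150.7 ms

n = 12, ΣRT = 16857, M = 1404.750
Σ(x−M)² = 9038312.25; s = √(9038312.25/11) = 906.457
Cutoffs: 1404.750 ± 2.5·906.457 → [-861.4, 3670.9]
Outside: 4199 → excluded.
Retained (n=11): Σ = 12658, mean = 12658/11 = 1150.727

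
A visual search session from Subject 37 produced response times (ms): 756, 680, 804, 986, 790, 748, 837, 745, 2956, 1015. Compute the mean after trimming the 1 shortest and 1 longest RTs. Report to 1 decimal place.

835.1 ms

Sorted: 680, 745, 748, 756, 790, 804, 837, 986, 1015, 2956
Drop lowest 1 (680) and highest 1 (2956)
Remaining (n=8): Σ = 6681, mean = 6681/8 = 835.125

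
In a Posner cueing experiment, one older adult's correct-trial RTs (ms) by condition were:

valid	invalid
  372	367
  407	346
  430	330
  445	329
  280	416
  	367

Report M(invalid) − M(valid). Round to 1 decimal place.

M(valid) = 1934/5 = 386.800
M(invalid) = 2155/6 = 359.167
Difference = 359.167 − 386.800 = -27.633 ms

-27.6 ms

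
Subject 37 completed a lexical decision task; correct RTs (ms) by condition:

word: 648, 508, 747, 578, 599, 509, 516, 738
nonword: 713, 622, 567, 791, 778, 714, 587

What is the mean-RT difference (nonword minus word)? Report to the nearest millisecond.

M(word) = 4843/8 = 605.375
M(nonword) = 4772/7 = 681.714
Difference = 681.714 − 605.375 = 76.339 ms

76 ms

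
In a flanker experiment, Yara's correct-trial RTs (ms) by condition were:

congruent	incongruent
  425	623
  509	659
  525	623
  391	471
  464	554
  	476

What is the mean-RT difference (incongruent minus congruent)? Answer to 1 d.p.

104.9 ms

M(congruent) = 2314/5 = 462.800
M(incongruent) = 3406/6 = 567.667
Difference = 567.667 − 462.800 = 104.867 ms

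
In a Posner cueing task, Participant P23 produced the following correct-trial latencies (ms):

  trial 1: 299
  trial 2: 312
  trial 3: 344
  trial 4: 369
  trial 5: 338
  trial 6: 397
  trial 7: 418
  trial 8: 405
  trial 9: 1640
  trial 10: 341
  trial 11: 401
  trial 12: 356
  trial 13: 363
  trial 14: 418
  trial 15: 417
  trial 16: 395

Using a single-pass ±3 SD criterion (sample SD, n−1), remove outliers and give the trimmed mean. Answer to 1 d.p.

371.5 ms

n = 16, ΣRT = 7213, M = 450.812
Σ(x−M)² = 1529958.44; s = √(1529958.44/15) = 319.370
Cutoffs: 450.812 ± 3·319.370 → [-507.3, 1408.9]
Outside: 1640 → excluded.
Retained (n=15): Σ = 5573, mean = 5573/15 = 371.533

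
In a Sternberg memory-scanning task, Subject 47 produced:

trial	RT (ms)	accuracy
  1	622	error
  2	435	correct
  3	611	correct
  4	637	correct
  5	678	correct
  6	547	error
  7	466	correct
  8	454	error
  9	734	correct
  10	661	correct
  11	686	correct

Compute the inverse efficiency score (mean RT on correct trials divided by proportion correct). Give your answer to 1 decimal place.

843.6 ms

Correct trials (n=8): 435, 611, 637, 678, 466, 734, 661, 686
Mean correct RT = 4908/8 = 613.5000 ms
Proportion correct = 8/11
IES = 613.5000 / (8/11) = 843.562 ms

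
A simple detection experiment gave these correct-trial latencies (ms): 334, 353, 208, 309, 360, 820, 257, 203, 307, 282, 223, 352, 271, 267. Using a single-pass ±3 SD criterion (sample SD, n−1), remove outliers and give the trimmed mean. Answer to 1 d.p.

n = 14, ΣRT = 4546, M = 324.714
Σ(x−M)² = 300152.86; s = √(300152.86/13) = 151.950
Cutoffs: 324.714 ± 3·151.950 → [-131.1, 780.6]
Outside: 820 → excluded.
Retained (n=13): Σ = 3726, mean = 3726/13 = 286.615

286.6 ms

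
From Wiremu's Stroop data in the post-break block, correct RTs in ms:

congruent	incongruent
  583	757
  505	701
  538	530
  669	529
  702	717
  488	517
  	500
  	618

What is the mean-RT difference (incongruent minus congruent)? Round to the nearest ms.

28 ms

M(congruent) = 3485/6 = 580.833
M(incongruent) = 4869/8 = 608.625
Difference = 608.625 − 580.833 = 27.792 ms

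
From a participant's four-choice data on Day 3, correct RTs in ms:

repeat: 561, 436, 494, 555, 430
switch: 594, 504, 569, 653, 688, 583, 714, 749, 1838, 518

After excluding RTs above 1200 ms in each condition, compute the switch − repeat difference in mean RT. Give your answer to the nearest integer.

124 ms

switch: exclude 1838
M(repeat) = 2476/5 = 495.200
M(switch) = 5572/9 = 619.111
Difference = 619.111 − 495.200 = 123.911 ms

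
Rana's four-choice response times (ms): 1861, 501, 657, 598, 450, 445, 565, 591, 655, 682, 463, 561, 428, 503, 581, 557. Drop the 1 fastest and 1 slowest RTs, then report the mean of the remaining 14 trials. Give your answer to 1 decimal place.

Sorted: 428, 445, 450, 463, 501, 503, 557, 561, 565, 581, 591, 598, 655, 657, 682, 1861
Drop lowest 1 (428) and highest 1 (1861)
Remaining (n=14): Σ = 7809, mean = 7809/14 = 557.786

557.8 ms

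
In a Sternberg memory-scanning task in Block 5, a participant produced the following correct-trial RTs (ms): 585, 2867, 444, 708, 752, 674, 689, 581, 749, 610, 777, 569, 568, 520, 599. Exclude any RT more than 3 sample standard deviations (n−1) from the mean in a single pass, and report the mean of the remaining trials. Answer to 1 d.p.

n = 15, ΣRT = 11692, M = 779.467
Σ(x−M)² = 4791267.73; s = √(4791267.73/14) = 585.007
Cutoffs: 779.467 ± 3·585.007 → [-975.6, 2534.5]
Outside: 2867 → excluded.
Retained (n=14): Σ = 8825, mean = 8825/14 = 630.357

630.4 ms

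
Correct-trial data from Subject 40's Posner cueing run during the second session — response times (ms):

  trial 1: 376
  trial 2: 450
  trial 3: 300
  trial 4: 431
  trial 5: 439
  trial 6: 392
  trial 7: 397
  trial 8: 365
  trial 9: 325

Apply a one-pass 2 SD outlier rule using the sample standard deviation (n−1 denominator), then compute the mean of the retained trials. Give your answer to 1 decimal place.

386.1 ms

n = 9, ΣRT = 3475, M = 386.111
Σ(x−M)² = 20744.89; s = √(20744.89/8) = 50.923
Cutoffs: 386.111 ± 2·50.923 → [284.3, 488.0]
No RTs fall outside the cutoffs; all 9 retained. Mean = 3475/9 = 386.111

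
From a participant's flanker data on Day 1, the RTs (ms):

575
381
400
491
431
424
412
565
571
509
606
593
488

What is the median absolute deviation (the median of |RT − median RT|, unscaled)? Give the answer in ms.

79 ms

Sorted: 381, 400, 412, 424, 431, 488, 491, 509, 565, 571, 575, 593, 606 → median = 491
|x − 491|: 84, 110, 91, 0, 60, 67, 79, 74, 80, 18, 115, 102, 3
Sorted deviations: 0, 3, 18, 60, 67, 74, 79, 80, 84, 91, 102, 110, 115 → MAD = 79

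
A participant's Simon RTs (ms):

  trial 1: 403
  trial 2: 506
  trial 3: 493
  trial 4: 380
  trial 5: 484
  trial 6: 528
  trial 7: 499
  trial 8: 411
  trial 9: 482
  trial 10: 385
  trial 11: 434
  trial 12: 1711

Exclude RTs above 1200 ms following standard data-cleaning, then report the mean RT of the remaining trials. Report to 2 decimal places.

455.00 ms

Excluded: 1711
Retained (n=11): Σ = 5005
Mean = 5005/11 = 455.0000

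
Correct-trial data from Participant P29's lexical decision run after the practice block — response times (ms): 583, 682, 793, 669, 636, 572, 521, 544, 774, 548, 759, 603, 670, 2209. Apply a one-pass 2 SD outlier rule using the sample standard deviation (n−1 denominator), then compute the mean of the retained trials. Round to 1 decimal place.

n = 14, ΣRT = 10563, M = 754.500
Σ(x−M)² = 2378347.50; s = √(2378347.50/13) = 427.726
Cutoffs: 754.500 ± 2·427.726 → [-101.0, 1610.0]
Outside: 2209 → excluded.
Retained (n=13): Σ = 8354, mean = 8354/13 = 642.615

642.6 ms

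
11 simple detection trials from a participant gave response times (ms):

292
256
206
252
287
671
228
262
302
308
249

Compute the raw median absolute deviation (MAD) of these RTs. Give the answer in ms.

30 ms

Sorted: 206, 228, 249, 252, 256, 262, 287, 292, 302, 308, 671 → median = 262
|x − 262|: 30, 6, 56, 10, 25, 409, 34, 0, 40, 46, 13
Sorted deviations: 0, 6, 10, 13, 25, 30, 34, 40, 46, 56, 409 → MAD = 30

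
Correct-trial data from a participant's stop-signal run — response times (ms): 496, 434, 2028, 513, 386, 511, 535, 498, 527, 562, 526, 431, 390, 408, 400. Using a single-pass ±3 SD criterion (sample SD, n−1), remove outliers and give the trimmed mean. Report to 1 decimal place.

n = 15, ΣRT = 8645, M = 576.333
Σ(x−M)² = 2306843.33; s = √(2306843.33/14) = 405.924
Cutoffs: 576.333 ± 3·405.924 → [-641.4, 1794.1]
Outside: 2028 → excluded.
Retained (n=14): Σ = 6617, mean = 6617/14 = 472.643

472.6 ms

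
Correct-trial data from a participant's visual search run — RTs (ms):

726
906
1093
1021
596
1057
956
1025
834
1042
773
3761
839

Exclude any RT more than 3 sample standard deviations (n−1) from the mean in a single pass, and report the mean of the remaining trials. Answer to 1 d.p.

n = 13, ΣRT = 14629, M = 1125.308
Σ(x−M)² = 7787792.77; s = √(7787792.77/12) = 805.595
Cutoffs: 1125.308 ± 3·805.595 → [-1291.5, 3542.1]
Outside: 3761 → excluded.
Retained (n=12): Σ = 10868, mean = 10868/12 = 905.667

905.7 ms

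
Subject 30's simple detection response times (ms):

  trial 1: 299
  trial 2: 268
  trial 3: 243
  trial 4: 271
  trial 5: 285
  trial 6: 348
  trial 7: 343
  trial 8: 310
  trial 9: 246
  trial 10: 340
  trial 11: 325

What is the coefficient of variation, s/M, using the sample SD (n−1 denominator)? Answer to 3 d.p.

n = 11, Σ = 3278, M = 298.0000
Σ(x−M)² = 14690.000; s = √(14690.000/10) = 38.3275
CV = 38.3275 / 298.0000 = 0.12862

0.129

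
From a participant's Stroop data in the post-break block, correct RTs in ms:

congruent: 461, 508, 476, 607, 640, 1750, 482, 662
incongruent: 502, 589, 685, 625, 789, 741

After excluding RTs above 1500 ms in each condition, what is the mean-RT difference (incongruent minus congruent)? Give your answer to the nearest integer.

107 ms

congruent: exclude 1750
M(congruent) = 3836/7 = 548.000
M(incongruent) = 3931/6 = 655.167
Difference = 655.167 − 548.000 = 107.167 ms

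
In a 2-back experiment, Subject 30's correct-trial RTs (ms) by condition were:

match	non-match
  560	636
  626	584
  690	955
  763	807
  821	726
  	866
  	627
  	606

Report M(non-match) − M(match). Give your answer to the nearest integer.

34 ms

M(match) = 3460/5 = 692.000
M(non-match) = 5807/8 = 725.875
Difference = 725.875 − 692.000 = 33.875 ms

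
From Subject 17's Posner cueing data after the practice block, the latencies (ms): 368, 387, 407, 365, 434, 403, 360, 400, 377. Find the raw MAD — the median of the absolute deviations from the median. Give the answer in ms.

Sorted: 360, 365, 368, 377, 387, 400, 403, 407, 434 → median = 387
|x − 387|: 19, 0, 20, 22, 47, 16, 27, 13, 10
Sorted deviations: 0, 10, 13, 16, 19, 20, 22, 27, 47 → MAD = 19

19 ms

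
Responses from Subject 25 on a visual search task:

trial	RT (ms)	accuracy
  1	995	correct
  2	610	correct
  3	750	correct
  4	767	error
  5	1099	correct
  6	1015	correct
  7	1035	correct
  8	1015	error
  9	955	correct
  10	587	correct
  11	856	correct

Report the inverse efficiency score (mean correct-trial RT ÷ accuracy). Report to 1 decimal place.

Correct trials (n=9): 995, 610, 750, 1099, 1015, 1035, 955, 587, 856
Mean correct RT = 7902/9 = 878.0000 ms
Proportion correct = 9/11
IES = 878.0000 / (9/11) = 1073.111 ms

1073.1 ms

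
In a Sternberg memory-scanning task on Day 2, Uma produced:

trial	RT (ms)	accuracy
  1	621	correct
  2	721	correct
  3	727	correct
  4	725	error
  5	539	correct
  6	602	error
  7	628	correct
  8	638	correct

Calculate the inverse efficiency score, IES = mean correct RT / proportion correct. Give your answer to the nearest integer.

861 ms

Correct trials (n=6): 621, 721, 727, 539, 628, 638
Mean correct RT = 3874/6 = 645.6667 ms
Proportion correct = 6/8
IES = 645.6667 / (6/8) = 860.889 ms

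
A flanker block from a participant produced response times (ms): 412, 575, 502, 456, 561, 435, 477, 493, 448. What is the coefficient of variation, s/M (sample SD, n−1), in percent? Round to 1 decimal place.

n = 9, Σ = 4359, M = 484.3333
Σ(x−M)² = 24328.000; s = √(24328.000/8) = 55.1453
CV = 55.1453 / 484.3333 = 0.11386 = 11.386%

11.4%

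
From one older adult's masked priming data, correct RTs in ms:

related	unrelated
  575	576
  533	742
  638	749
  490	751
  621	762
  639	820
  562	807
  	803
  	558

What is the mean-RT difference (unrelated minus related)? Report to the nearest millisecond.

M(related) = 4058/7 = 579.714
M(unrelated) = 6568/9 = 729.778
Difference = 729.778 − 579.714 = 150.063 ms

150 ms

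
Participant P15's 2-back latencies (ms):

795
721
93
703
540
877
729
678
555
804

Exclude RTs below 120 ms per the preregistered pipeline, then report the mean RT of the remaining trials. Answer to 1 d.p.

Excluded: 93
Retained (n=9): Σ = 6402
Mean = 6402/9 = 711.3333

711.3 ms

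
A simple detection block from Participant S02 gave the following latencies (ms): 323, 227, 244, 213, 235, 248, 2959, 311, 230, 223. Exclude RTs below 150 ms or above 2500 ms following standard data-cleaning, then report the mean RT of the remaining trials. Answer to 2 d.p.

Excluded: 2959
Retained (n=9): Σ = 2254
Mean = 2254/9 = 250.4444

250.44 ms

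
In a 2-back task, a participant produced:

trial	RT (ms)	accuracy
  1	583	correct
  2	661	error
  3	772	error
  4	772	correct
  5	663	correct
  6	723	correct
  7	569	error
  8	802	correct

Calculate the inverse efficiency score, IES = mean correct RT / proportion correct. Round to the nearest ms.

1134 ms

Correct trials (n=5): 583, 772, 663, 723, 802
Mean correct RT = 3543/5 = 708.6000 ms
Proportion correct = 5/8
IES = 708.6000 / (5/8) = 1133.760 ms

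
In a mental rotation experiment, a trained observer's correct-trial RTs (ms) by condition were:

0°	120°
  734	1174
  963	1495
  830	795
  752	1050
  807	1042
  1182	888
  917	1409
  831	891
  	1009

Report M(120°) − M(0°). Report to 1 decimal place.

M(0°) = 7016/8 = 877.000
M(120°) = 9753/9 = 1083.667
Difference = 1083.667 − 877.000 = 206.667 ms

206.7 ms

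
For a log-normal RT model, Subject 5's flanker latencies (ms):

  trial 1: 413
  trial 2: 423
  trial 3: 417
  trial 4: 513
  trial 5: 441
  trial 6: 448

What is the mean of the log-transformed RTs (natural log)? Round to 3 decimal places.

ln(RT): 6.0234, 6.0474, 6.0331, 6.2403, 6.0890, 6.1048
Σ ln(RT) = 36.5380
Mean = 36.5380/6 = 6.08967

6.090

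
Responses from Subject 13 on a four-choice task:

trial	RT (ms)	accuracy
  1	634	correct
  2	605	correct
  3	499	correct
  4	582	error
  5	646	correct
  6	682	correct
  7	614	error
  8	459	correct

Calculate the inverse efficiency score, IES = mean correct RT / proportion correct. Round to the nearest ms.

Correct trials (n=6): 634, 605, 499, 646, 682, 459
Mean correct RT = 3525/6 = 587.5000 ms
Proportion correct = 6/8
IES = 587.5000 / (6/8) = 783.333 ms

783 ms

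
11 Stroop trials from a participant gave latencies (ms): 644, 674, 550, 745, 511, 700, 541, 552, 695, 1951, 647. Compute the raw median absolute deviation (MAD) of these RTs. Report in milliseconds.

Sorted: 511, 541, 550, 552, 644, 647, 674, 695, 700, 745, 1951 → median = 647
|x − 647|: 3, 27, 97, 98, 136, 53, 106, 95, 48, 1304, 0
Sorted deviations: 0, 3, 27, 48, 53, 95, 97, 98, 106, 136, 1304 → MAD = 95

95 ms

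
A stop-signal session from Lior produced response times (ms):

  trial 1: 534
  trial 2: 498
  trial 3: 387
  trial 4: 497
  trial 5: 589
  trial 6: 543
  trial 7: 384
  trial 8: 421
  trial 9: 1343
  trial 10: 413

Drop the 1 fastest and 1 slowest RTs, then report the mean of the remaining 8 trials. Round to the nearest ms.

Sorted: 384, 387, 413, 421, 497, 498, 534, 543, 589, 1343
Drop lowest 1 (384) and highest 1 (1343)
Remaining (n=8): Σ = 3882, mean = 3882/8 = 485.250

485 ms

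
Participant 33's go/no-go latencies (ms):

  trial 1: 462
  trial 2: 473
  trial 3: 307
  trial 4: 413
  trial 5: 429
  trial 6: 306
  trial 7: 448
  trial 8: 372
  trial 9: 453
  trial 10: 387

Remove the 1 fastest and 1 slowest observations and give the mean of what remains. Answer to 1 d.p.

Sorted: 306, 307, 372, 387, 413, 429, 448, 453, 462, 473
Drop lowest 1 (306) and highest 1 (473)
Remaining (n=8): Σ = 3271, mean = 3271/8 = 408.875

408.9 ms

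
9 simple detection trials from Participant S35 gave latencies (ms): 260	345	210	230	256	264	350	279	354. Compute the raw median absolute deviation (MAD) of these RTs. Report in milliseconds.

34 ms

Sorted: 210, 230, 256, 260, 264, 279, 345, 350, 354 → median = 264
|x − 264|: 4, 81, 54, 34, 8, 0, 86, 15, 90
Sorted deviations: 0, 4, 8, 15, 34, 54, 81, 86, 90 → MAD = 34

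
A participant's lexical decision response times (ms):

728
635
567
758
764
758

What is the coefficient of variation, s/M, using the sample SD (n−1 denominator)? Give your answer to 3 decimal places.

n = 6, Σ = 4210, M = 701.6667
Σ(x−M)² = 33505.333; s = √(33505.333/5) = 81.8600
CV = 81.8600 / 701.6667 = 0.11667

0.117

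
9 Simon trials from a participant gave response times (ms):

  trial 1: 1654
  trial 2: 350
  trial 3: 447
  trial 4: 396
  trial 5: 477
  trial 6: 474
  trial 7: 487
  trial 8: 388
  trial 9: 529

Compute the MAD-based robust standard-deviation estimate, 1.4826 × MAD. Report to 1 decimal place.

81.5 ms

Sorted: 350, 388, 396, 447, 474, 477, 487, 529, 1654 → median = 474
|x − 474| sorted: 0, 3, 13, 27, 55, 78, 86, 124, 1180 → MAD = 55
Robust SD ≈ 1.4826 × 55 = 81.543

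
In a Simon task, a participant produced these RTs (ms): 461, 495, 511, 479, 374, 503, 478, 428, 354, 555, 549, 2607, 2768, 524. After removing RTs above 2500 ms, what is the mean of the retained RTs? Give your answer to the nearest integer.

Excluded: 2607, 2768
Retained (n=12): Σ = 5711
Mean = 5711/12 = 475.9167

476 ms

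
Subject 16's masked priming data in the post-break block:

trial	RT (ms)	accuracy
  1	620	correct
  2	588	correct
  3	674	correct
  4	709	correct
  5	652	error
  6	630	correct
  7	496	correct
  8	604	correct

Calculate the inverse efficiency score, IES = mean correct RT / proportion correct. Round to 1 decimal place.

Correct trials (n=7): 620, 588, 674, 709, 630, 496, 604
Mean correct RT = 4321/7 = 617.2857 ms
Proportion correct = 7/8
IES = 617.2857 / (7/8) = 705.469 ms

705.5 ms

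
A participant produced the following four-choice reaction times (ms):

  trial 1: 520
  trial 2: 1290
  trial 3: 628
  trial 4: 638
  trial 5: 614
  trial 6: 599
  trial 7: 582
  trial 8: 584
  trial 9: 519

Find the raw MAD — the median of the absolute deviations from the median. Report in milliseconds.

29 ms

Sorted: 519, 520, 582, 584, 599, 614, 628, 638, 1290 → median = 599
|x − 599|: 79, 691, 29, 39, 15, 0, 17, 15, 80
Sorted deviations: 0, 15, 15, 17, 29, 39, 79, 80, 691 → MAD = 29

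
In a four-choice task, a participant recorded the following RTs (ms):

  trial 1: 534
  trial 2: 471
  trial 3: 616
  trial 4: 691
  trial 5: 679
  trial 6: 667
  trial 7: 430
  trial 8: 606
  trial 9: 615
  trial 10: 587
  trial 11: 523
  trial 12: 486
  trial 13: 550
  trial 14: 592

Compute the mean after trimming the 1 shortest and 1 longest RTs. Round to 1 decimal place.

Sorted: 430, 471, 486, 523, 534, 550, 587, 592, 606, 615, 616, 667, 679, 691
Drop lowest 1 (430) and highest 1 (691)
Remaining (n=12): Σ = 6926, mean = 6926/12 = 577.167

577.2 ms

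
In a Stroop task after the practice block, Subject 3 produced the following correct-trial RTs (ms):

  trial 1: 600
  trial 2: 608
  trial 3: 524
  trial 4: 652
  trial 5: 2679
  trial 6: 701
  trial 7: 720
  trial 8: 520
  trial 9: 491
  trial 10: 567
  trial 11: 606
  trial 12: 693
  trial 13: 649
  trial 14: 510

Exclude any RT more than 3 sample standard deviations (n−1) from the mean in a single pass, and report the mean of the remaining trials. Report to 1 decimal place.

n = 14, ΣRT = 10520, M = 751.429
Σ(x−M)² = 4072913.43; s = √(4072913.43/13) = 559.733
Cutoffs: 751.429 ± 3·559.733 → [-927.8, 2430.6]
Outside: 2679 → excluded.
Retained (n=13): Σ = 7841, mean = 7841/13 = 603.154

603.2 ms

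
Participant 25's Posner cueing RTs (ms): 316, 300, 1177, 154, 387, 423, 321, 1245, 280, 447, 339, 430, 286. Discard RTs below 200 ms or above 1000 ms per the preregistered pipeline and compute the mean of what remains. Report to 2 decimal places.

352.90 ms

Excluded: 154, 1177, 1245
Retained (n=10): Σ = 3529
Mean = 3529/10 = 352.9000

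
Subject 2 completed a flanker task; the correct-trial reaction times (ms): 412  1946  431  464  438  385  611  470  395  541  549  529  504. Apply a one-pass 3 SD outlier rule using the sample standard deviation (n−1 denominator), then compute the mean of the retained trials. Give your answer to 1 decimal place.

n = 13, ΣRT = 7675, M = 590.385
Σ(x−M)² = 2044769.08; s = √(2044769.08/12) = 412.792
Cutoffs: 590.385 ± 3·412.792 → [-648.0, 1828.8]
Outside: 1946 → excluded.
Retained (n=12): Σ = 5729, mean = 5729/12 = 477.417

477.4 ms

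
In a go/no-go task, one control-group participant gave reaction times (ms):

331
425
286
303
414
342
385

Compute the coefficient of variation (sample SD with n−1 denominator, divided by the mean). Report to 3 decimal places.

n = 7, Σ = 2486, M = 355.1429
Σ(x−M)² = 17490.857; s = √(17490.857/6) = 53.9921
CV = 53.9921 / 355.1429 = 0.15203

0.152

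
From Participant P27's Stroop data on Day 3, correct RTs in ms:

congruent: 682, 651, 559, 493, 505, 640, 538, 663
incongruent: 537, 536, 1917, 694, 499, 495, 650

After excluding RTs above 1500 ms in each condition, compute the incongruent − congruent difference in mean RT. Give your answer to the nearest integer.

-23 ms

incongruent: exclude 1917
M(congruent) = 4731/8 = 591.375
M(incongruent) = 3411/6 = 568.500
Difference = 568.500 − 591.375 = -22.875 ms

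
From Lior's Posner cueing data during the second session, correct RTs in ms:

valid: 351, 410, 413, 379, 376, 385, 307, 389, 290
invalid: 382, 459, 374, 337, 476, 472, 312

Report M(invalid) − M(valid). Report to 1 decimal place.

M(valid) = 3300/9 = 366.667
M(invalid) = 2812/7 = 401.714
Difference = 401.714 − 366.667 = 35.048 ms

35.0 ms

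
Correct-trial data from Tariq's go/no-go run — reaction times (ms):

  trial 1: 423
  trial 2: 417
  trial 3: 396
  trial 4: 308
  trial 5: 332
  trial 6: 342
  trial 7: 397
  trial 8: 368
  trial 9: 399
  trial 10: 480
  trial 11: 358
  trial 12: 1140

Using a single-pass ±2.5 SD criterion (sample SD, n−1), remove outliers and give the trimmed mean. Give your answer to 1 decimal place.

n = 12, ΣRT = 5360, M = 446.667
Σ(x−M)² = 547950.67; s = √(547950.67/11) = 223.190
Cutoffs: 446.667 ± 2.5·223.190 → [-111.3, 1004.6]
Outside: 1140 → excluded.
Retained (n=11): Σ = 4220, mean = 4220/11 = 383.636

383.6 ms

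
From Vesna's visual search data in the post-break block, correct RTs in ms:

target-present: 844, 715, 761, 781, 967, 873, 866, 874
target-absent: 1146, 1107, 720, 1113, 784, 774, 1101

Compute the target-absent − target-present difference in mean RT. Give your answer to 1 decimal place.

M(target-present) = 6681/8 = 835.125
M(target-absent) = 6745/7 = 963.571
Difference = 963.571 − 835.125 = 128.446 ms

128.4 ms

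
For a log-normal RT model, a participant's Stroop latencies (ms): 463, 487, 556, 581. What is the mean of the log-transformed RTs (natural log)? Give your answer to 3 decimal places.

ln(RT): 6.1377, 6.1883, 6.3208, 6.3648
Σ ln(RT) = 25.0115
Mean = 25.0115/4 = 6.25288

6.253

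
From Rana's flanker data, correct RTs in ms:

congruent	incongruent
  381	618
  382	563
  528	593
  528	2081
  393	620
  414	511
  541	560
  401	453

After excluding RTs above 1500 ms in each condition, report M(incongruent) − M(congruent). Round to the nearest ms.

114 ms

incongruent: exclude 2081
M(congruent) = 3568/8 = 446.000
M(incongruent) = 3918/7 = 559.714
Difference = 559.714 − 446.000 = 113.714 ms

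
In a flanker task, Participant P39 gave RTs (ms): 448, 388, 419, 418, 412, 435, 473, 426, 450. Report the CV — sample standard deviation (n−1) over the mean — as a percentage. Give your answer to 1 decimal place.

5.8%

n = 9, Σ = 3869, M = 429.8889
Σ(x−M)² = 4966.889; s = √(4966.889/8) = 24.9171
CV = 24.9171 / 429.8889 = 0.05796 = 5.796%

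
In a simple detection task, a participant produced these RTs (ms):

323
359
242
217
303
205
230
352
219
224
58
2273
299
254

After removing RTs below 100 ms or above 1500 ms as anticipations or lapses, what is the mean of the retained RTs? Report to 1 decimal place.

268.9 ms

Excluded: 58, 2273
Retained (n=12): Σ = 3227
Mean = 3227/12 = 268.9167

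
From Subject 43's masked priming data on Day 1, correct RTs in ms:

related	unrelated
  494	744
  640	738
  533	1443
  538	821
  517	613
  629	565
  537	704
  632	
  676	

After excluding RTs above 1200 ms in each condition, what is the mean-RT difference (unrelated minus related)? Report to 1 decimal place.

120.2 ms

unrelated: exclude 1443
M(related) = 5196/9 = 577.333
M(unrelated) = 4185/6 = 697.500
Difference = 697.500 − 577.333 = 120.167 ms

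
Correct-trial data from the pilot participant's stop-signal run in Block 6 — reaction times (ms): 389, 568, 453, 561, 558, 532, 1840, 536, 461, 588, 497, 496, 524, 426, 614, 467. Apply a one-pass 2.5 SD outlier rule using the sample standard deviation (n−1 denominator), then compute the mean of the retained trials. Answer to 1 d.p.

n = 16, ΣRT = 9510, M = 594.375
Σ(x−M)² = 1711079.75; s = √(1711079.75/15) = 337.745
Cutoffs: 594.375 ± 2.5·337.745 → [-250.0, 1438.7]
Outside: 1840 → excluded.
Retained (n=15): Σ = 7670, mean = 7670/15 = 511.333

511.3 ms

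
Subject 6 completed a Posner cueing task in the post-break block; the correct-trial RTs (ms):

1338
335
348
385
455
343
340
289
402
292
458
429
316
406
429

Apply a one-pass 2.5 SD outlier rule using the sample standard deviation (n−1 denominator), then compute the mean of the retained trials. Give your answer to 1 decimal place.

n = 15, ΣRT = 6565, M = 437.667
Σ(x−M)² = 911717.33; s = √(911717.33/14) = 255.191
Cutoffs: 437.667 ± 2.5·255.191 → [-200.3, 1075.6]
Outside: 1338 → excluded.
Retained (n=14): Σ = 5227, mean = 5227/14 = 373.357

373.4 ms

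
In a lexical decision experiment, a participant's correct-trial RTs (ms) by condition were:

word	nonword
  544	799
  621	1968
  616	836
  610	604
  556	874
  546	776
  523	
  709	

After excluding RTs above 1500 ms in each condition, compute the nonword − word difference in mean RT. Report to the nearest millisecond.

187 ms

nonword: exclude 1968
M(word) = 4725/8 = 590.625
M(nonword) = 3889/5 = 777.800
Difference = 777.800 − 590.625 = 187.175 ms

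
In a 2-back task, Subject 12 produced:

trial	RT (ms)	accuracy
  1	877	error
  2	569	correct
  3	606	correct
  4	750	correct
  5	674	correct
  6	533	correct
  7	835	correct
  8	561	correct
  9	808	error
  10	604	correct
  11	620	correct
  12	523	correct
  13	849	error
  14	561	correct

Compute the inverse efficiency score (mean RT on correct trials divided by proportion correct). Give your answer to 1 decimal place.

790.9 ms

Correct trials (n=11): 569, 606, 750, 674, 533, 835, 561, 604, 620, 523, 561
Mean correct RT = 6836/11 = 621.4545 ms
Proportion correct = 11/14
IES = 621.4545 / (11/14) = 790.942 ms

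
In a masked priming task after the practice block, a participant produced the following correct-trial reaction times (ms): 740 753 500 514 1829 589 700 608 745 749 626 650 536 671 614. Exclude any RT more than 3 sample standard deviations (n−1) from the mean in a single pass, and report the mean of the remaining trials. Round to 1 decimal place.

n = 15, ΣRT = 10824, M = 721.600
Σ(x−M)² = 1414967.60; s = √(1414967.60/14) = 317.914
Cutoffs: 721.600 ± 3·317.914 → [-232.1, 1675.3]
Outside: 1829 → excluded.
Retained (n=14): Σ = 8995, mean = 8995/14 = 642.500

642.5 ms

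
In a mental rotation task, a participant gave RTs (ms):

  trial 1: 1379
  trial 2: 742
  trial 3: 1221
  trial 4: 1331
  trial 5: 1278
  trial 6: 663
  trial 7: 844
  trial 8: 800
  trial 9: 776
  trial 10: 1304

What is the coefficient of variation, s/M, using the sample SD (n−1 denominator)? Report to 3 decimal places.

n = 10, Σ = 10338, M = 1033.8000
Σ(x−M)² = 754963.600; s = √(754963.600/9) = 289.6288
CV = 289.6288 / 1033.8000 = 0.28016

0.280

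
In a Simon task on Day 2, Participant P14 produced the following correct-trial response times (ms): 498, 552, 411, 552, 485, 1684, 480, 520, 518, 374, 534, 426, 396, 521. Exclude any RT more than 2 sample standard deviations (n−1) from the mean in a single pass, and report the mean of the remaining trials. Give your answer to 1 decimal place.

482.1 ms

n = 14, ΣRT = 7951, M = 567.929
Σ(x−M)² = 1385702.93; s = √(1385702.93/13) = 326.485
Cutoffs: 567.929 ± 2·326.485 → [-85.0, 1220.9]
Outside: 1684 → excluded.
Retained (n=13): Σ = 6267, mean = 6267/13 = 482.077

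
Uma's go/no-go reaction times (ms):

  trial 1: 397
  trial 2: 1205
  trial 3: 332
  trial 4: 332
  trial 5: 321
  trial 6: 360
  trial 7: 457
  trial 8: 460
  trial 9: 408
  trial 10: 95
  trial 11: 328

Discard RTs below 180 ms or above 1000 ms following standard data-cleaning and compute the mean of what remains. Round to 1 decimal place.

Excluded: 95, 1205
Retained (n=9): Σ = 3395
Mean = 3395/9 = 377.2222

377.2 ms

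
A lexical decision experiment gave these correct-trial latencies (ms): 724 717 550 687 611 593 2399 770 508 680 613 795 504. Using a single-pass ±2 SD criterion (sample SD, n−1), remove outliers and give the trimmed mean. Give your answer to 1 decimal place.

646.0 ms

n = 13, ΣRT = 10151, M = 780.846
Σ(x−M)² = 2941709.69; s = √(2941709.69/12) = 495.119
Cutoffs: 780.846 ± 2·495.119 → [-209.4, 1771.1]
Outside: 2399 → excluded.
Retained (n=12): Σ = 7752, mean = 7752/12 = 646.000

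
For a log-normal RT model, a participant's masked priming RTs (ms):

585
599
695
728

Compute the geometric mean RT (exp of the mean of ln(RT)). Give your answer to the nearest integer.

649 ms

ln(RT): 6.3716, 6.3953, 6.5439, 6.5903
Mean ln(RT) = 25.9011/4 = 6.47527
Geometric mean = exp(6.47527) = 648.90 ms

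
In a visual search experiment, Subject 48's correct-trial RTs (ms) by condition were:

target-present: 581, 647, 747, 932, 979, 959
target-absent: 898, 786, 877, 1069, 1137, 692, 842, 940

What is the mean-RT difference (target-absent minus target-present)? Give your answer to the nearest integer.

M(target-present) = 4845/6 = 807.500
M(target-absent) = 7241/8 = 905.125
Difference = 905.125 − 807.500 = 97.625 ms

98 ms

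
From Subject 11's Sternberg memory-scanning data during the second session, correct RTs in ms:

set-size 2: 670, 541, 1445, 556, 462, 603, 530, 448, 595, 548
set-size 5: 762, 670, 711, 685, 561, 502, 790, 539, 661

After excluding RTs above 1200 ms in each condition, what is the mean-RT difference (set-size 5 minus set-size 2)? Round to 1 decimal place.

103.1 ms

set-size 2: exclude 1445
M(set-size 2) = 4953/9 = 550.333
M(set-size 5) = 5881/9 = 653.444
Difference = 653.444 − 550.333 = 103.111 ms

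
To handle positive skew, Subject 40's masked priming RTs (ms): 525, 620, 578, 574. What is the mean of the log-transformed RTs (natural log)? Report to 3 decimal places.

ln(RT): 6.2634, 6.4297, 6.3596, 6.3526
Σ ln(RT) = 25.4053
Mean = 25.4053/4 = 6.35133

6.351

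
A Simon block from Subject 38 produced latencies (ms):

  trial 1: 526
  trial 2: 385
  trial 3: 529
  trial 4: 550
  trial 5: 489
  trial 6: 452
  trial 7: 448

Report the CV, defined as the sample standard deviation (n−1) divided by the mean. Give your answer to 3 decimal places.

n = 7, Σ = 3379, M = 482.7143
Σ(x−M)² = 20279.429; s = √(20279.429/6) = 58.1369
CV = 58.1369 / 482.7143 = 0.12044

0.120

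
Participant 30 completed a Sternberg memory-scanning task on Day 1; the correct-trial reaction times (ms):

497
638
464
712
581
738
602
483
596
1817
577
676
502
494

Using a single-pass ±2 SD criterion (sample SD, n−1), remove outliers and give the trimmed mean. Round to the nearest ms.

n = 14, ΣRT = 9377, M = 669.786
Σ(x−M)² = 1516260.36; s = √(1516260.36/13) = 341.519
Cutoffs: 669.786 ± 2·341.519 → [-13.3, 1352.8]
Outside: 1817 → excluded.
Retained (n=13): Σ = 7560, mean = 7560/13 = 581.538

582 ms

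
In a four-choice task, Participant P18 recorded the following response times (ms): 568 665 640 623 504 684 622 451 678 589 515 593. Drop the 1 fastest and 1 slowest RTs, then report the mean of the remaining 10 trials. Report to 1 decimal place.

599.7 ms

Sorted: 451, 504, 515, 568, 589, 593, 622, 623, 640, 665, 678, 684
Drop lowest 1 (451) and highest 1 (684)
Remaining (n=10): Σ = 5997, mean = 5997/10 = 599.700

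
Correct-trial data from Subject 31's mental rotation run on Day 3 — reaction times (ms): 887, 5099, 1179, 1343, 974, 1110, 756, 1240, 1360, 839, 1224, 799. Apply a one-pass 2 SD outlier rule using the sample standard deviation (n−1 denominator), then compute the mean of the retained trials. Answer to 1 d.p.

n = 12, ΣRT = 16810, M = 1400.833
Σ(x−M)² = 15412261.67; s = √(15412261.67/11) = 1183.687
Cutoffs: 1400.833 ± 2·1183.687 → [-966.5, 3768.2]
Outside: 5099 → excluded.
Retained (n=11): Σ = 11711, mean = 11711/11 = 1064.636

1064.6 ms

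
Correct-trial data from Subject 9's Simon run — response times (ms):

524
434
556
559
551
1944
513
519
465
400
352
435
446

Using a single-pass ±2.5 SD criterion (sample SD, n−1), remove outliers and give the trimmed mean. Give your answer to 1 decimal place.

n = 13, ΣRT = 7698, M = 592.154
Σ(x−M)² = 2029685.69; s = √(2029685.69/12) = 411.267
Cutoffs: 592.154 ± 2.5·411.267 → [-436.0, 1620.3]
Outside: 1944 → excluded.
Retained (n=12): Σ = 5754, mean = 5754/12 = 479.500

479.5 ms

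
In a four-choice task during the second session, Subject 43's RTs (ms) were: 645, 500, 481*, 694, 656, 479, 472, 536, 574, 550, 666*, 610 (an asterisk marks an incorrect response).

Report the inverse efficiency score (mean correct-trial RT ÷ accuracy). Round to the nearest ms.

686 ms

Correct trials (n=10): 645, 500, 694, 656, 479, 472, 536, 574, 550, 610
Mean correct RT = 5716/10 = 571.6000 ms
Proportion correct = 10/12
IES = 571.6000 / (10/12) = 685.920 ms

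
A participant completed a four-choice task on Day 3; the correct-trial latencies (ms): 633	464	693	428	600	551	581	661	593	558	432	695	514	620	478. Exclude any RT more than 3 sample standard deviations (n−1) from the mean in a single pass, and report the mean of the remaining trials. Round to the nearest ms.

567 ms

n = 15, ΣRT = 8501, M = 566.733
Σ(x−M)² = 109442.93; s = √(109442.93/14) = 88.416
Cutoffs: 566.733 ± 3·88.416 → [301.5, 832.0]
No RTs fall outside the cutoffs; all 15 retained. Mean = 8501/15 = 566.733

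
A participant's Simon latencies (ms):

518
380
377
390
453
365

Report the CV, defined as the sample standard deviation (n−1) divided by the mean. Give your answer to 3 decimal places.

0.144

n = 6, Σ = 2483, M = 413.8333
Σ(x−M)² = 17838.833; s = √(17838.833/5) = 59.7308
CV = 59.7308 / 413.8333 = 0.14434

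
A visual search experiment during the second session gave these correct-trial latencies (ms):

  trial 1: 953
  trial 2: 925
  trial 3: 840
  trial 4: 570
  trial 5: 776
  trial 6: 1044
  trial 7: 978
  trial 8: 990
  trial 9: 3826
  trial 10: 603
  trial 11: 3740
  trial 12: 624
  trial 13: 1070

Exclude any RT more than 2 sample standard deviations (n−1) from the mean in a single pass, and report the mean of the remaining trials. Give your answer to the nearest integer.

852 ms

n = 13, ΣRT = 16939, M = 1303.000
Σ(x−M)² = 14875274.00; s = √(14875274.00/12) = 1113.376
Cutoffs: 1303.000 ± 2·1113.376 → [-923.8, 3529.8]
Outside: 3740, 3826 → excluded.
Retained (n=11): Σ = 9373, mean = 9373/11 = 852.091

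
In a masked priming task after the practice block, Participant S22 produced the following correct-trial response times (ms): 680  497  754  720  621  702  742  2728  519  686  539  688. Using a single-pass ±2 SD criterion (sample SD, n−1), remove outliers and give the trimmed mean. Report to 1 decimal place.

649.8 ms

n = 12, ΣRT = 9876, M = 823.000
Σ(x−M)² = 4043192.00; s = √(4043192.00/11) = 606.270
Cutoffs: 823.000 ± 2·606.270 → [-389.5, 2035.5]
Outside: 2728 → excluded.
Retained (n=11): Σ = 7148, mean = 7148/11 = 649.818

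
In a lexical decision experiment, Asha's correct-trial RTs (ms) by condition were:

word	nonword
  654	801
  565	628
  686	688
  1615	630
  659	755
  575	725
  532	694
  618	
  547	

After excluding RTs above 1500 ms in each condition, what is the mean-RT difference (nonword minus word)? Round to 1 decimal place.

word: exclude 1615
M(word) = 4836/8 = 604.500
M(nonword) = 4921/7 = 703.000
Difference = 703.000 − 604.500 = 98.500 ms

98.5 ms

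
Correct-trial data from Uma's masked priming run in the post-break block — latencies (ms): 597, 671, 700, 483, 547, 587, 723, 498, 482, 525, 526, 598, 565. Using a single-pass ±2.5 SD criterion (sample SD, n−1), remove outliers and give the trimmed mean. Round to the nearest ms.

577 ms

n = 13, ΣRT = 7502, M = 577.077
Σ(x−M)² = 76672.92; s = √(76672.92/12) = 79.934
Cutoffs: 577.077 ± 2.5·79.934 → [377.2, 776.9]
No RTs fall outside the cutoffs; all 13 retained. Mean = 7502/13 = 577.077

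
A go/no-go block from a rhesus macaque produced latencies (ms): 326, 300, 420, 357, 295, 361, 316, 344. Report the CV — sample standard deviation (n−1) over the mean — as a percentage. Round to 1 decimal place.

n = 8, Σ = 2719, M = 339.8750
Σ(x−M)² = 11542.875; s = √(11542.875/7) = 40.6077
CV = 40.6077 / 339.8750 = 0.11948 = 11.948%

11.9%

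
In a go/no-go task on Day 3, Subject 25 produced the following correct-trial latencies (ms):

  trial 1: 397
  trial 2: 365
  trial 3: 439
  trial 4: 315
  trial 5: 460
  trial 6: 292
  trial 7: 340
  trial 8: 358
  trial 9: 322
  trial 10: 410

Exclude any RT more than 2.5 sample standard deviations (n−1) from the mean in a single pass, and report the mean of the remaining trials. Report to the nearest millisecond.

370 ms

n = 10, ΣRT = 3698, M = 369.800
Σ(x−M)² = 27671.60; s = √(27671.60/9) = 55.449
Cutoffs: 369.800 ± 2.5·55.449 → [231.2, 508.4]
No RTs fall outside the cutoffs; all 10 retained. Mean = 3698/10 = 369.800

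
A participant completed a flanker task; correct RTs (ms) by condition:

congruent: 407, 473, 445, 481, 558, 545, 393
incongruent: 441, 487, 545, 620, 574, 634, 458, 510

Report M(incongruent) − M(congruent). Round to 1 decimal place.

M(congruent) = 3302/7 = 471.714
M(incongruent) = 4269/8 = 533.625
Difference = 533.625 − 471.714 = 61.911 ms

61.9 ms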